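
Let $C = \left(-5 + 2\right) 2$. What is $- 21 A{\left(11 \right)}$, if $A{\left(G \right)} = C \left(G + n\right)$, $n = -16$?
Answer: $-630$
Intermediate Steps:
$C = -6$ ($C = \left(-3\right) 2 = -6$)
$A{\left(G \right)} = 96 - 6 G$ ($A{\left(G \right)} = - 6 \left(G - 16\right) = - 6 \left(-16 + G\right) = 96 - 6 G$)
$- 21 A{\left(11 \right)} = - 21 \left(96 - 66\right) = \left(-21\right) 30 = -630$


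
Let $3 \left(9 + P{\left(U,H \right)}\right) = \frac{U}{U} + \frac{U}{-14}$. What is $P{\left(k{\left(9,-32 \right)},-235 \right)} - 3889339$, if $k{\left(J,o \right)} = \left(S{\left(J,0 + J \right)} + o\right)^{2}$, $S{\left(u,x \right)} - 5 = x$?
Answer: $- \frac{81676463}{21} \approx -3.8894 \cdot 10^{6}$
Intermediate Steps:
$S{\left(u,x \right)} = 5 + x$
$k{\left(J,o \right)} = \left(5 + J + o\right)^{2}$ ($k{\left(J,o \right)} = \left(\left(5 + \left(0 + J\right)\right) + o\right)^{2} = \left(\left(5 + J\right) + o\right)^{2} = \left(5 + J + o\right)^{2}$)
$P{\left(U,H \right)} = - \frac{26}{3} - \frac{U}{42}$ ($P{\left(U,H \right)} = -9 + \frac{\frac{U}{U} + \frac{U}{-14}}{3} = -9 + \frac{1 + U \left(- \frac{1}{14}\right)}{3} = -9 + \frac{1 - \frac{U}{14}}{3} = -9 - \left(- \frac{1}{3} + \frac{U}{42}\right) = - \frac{26}{3} - \frac{U}{42}$)
$P{\left(k{\left(9,-32 \right)},-235 \right)} - 3889339 = \left(- \frac{26}{3} - \frac{\left(5 + 9 - 32\right)^{2}}{42}\right) - 3889339 = \left(- \frac{26}{3} - \frac{\left(-18\right)^{2}}{42}\right) - 3889339 = \left(- \frac{26}{3} - \frac{54}{7}\right) - 3889339 = - \frac{344}{21} - 3889339 = - \frac{81676463}{21}$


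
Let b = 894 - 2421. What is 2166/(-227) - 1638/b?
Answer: -978552/115543 ≈ -8.4692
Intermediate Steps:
b = -1527
2166/(-227) - 1638/b = 2166/(-227) - 1638/(-1527) = 2166*(-1/227) - 1638*(-1/1527) = -2166/227 + 546/509 = -978552/115543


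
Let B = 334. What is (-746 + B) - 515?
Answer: -927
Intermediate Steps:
(-746 + B) - 515 = (-746 + 334) - 515 = -412 - 515 = -927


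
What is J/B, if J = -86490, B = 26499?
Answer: -28830/8833 ≈ -3.2639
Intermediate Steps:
J/B = -86490/26499 = -86490*1/26499 = -28830/8833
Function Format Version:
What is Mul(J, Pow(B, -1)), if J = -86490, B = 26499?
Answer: Rational(-28830, 8833) ≈ -3.2639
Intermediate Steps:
Mul(J, Pow(B, -1)) = Mul(-86490, Pow(26499, -1)) = Mul(-86490, Rational(1, 26499)) = Rational(-28830, 8833)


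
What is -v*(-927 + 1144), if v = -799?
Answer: 173383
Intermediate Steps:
-v*(-927 + 1144) = -(-799)*(-927 + 1144) = -(-799)*217 = -1*(-173383) = 173383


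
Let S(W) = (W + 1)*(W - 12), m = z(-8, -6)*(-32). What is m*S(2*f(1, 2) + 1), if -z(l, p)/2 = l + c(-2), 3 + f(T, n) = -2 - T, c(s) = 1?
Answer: -103040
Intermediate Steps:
f(T, n) = -5 - T (f(T, n) = -3 + (-2 - T) = -5 - T)
z(l, p) = -2 - 2*l (z(l, p) = -2*(l + 1) = -2*(1 + l) = -2 - 2*l)
m = -448 (m = (-2 - 2*(-8))*(-32) = (-2 + 16)*(-32) = 14*(-32) = -448)
S(W) = (1 + W)*(-12 + W)
m*S(2*f(1, 2) + 1) = -448*(-12 + (2*(-5 - 1*1) + 1)² - 11*(2*(-5 - 1*1) + 1)) = -448*(-12 + (2*(-5 - 1) + 1)² - 11*(2*(-5 - 1) + 1)) = -448*(-12 + (2*(-6) + 1)² - 11*(2*(-6) + 1)) = -448*(-12 + (-12 + 1)² - 11*(-12 + 1)) = -448*(-12 + (-11)² - 11*(-11)) = -448*(-12 + 121 + 121) = -448*230 = -103040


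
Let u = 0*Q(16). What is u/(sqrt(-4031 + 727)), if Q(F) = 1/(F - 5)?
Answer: 0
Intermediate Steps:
Q(F) = 1/(-5 + F)
u = 0 (u = 0/(-5 + 16) = 0/11 = 0*(1/11) = 0)
u/(sqrt(-4031 + 727)) = 0/(sqrt(-4031 + 727)) = 0/(sqrt(-3304)) = 0/((2*I*sqrt(826))) = 0*(-I*sqrt(826)/1652) = 0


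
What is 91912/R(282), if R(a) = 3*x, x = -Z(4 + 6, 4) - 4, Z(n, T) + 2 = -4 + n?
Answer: -11489/3 ≈ -3829.7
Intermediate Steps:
Z(n, T) = -6 + n (Z(n, T) = -2 + (-4 + n) = -6 + n)
x = -8 (x = -(-6 + (4 + 6)) - 4 = -(-6 + 10) - 4 = -1*4 - 4 = -4 - 4 = -8)
R(a) = -24 (R(a) = 3*(-8) = -24)
91912/R(282) = 91912/(-24) = 91912*(-1/24) = -11489/3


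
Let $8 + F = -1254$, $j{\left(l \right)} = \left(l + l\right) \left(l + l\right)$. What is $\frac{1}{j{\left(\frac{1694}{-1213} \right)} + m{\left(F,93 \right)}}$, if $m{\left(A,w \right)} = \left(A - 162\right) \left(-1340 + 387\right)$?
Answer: $\frac{1471369}{1996765150112} \approx 7.3688 \cdot 10^{-7}$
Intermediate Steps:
$j{\left(l \right)} = 4 l^{2}$ ($j{\left(l \right)} = 2 l 2 l = 4 l^{2}$)
$F = -1262$ ($F = -8 - 1254 = -1262$)
$m{\left(A,w \right)} = 154386 - 953 A$ ($m{\left(A,w \right)} = \left(-162 + A\right) \left(-953\right) = 154386 - 953 A$)
$\frac{1}{j{\left(\frac{1694}{-1213} \right)} + m{\left(F,93 \right)}} = \frac{1}{4 \left(\frac{1694}{-1213}\right)^{2} + \left(154386 - -1202686\right)} = \frac{1}{4 \left(1694 \left(- \frac{1}{1213}\right)\right)^{2} + \left(154386 + 1202686\right)} = \frac{1}{4 \left(- \frac{1694}{1213}\right)^{2} + 1357072} = \frac{1}{4 \cdot \frac{2869636}{1471369} + 1357072} = \frac{1}{\frac{11478544}{1471369} + 1357072} = \frac{1}{\frac{1996765150112}{1471369}} = \frac{1471369}{1996765150112}$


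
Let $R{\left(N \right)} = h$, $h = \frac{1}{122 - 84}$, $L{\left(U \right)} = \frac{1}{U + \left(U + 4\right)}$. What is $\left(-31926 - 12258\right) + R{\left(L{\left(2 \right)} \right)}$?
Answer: $- \frac{1678991}{38} \approx -44184.0$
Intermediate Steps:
$L{\left(U \right)} = \frac{1}{4 + 2 U}$ ($L{\left(U \right)} = \frac{1}{U + \left(4 + U\right)} = \frac{1}{4 + 2 U}$)
$h = \frac{1}{38} \approx 0.026316$
$R{\left(N \right)} = \frac{1}{38}$
$\left(-31926 - 12258\right) + R{\left(L{\left(2 \right)} \right)} = \left(-31926 - 12258\right) + \frac{1}{38} = -44184 + \frac{1}{38} = - \frac{1678991}{38}$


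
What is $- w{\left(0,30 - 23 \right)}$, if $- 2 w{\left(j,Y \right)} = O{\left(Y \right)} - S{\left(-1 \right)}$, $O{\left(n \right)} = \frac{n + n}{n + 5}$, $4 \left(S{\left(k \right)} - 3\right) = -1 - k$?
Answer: $- \frac{11}{12} \approx -0.91667$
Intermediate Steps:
$S{\left(k \right)} = \frac{11}{4} - \frac{k}{4}$ ($S{\left(k \right)} = 3 + \frac{-1 - k}{4} = 3 - \left(\frac{1}{4} + \frac{k}{4}\right) = \frac{11}{4} - \frac{k}{4}$)
$O{\left(n \right)} = \frac{2 n}{5 + n}$
$w{\left(j,Y \right)} = \frac{3}{2} - \frac{Y}{5 + Y}$ ($w{\left(j,Y \right)} = - \frac{\frac{2 Y}{5 + Y} - \left(\frac{11}{4} - - \frac{1}{4}\right)}{2} = - \frac{\frac{2 Y}{5 + Y} - \left(\frac{11}{4} + \frac{1}{4}\right)}{2} = - \frac{\frac{2 Y}{5 + Y} - 3}{2} = - \frac{-3 + \frac{2 Y}{5 + Y}}{2} = \frac{3}{2} - \frac{Y}{5 + Y}$)
$- w{\left(0,30 - 23 \right)} = - \frac{15 + \left(30 - 23\right)}{2 \left(5 + \left(30 - 23\right)\right)} = - \frac{15 + 7}{2 \left(5 + 7\right)} = - \frac{22}{2 \cdot 12} = \left(-1\right) \frac{11}{12} = - \frac{11}{12}$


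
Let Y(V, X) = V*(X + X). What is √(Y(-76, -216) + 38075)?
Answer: √70907 ≈ 266.28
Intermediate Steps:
Y(V, X) = 2*V*X (Y(V, X) = V*(2*X) = 2*V*X)
√(Y(-76, -216) + 38075) = √(2*(-76)*(-216) + 38075) = √(32832 + 38075) = √70907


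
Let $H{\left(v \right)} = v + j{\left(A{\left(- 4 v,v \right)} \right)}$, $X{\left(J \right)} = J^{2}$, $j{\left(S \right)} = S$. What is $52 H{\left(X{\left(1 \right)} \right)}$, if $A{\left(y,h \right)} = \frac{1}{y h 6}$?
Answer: $\frac{299}{6} \approx 49.833$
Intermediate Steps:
$A{\left(y,h \right)} = \frac{1}{6 h y}$ ($A{\left(y,h \right)} = \frac{1}{h y 6} = \frac{1}{6 h y}$)
$H{\left(v \right)} = v - \frac{1}{24 v^{2}}$ ($H{\left(v \right)} = v + \frac{1}{6 v \left(- 4 v\right)} = v + \frac{\left(- \frac{1}{4}\right) \frac{1}{v}}{6 v} = v - \frac{1}{24 v^{2}}$)
$52 H{\left(X{\left(1 \right)} \right)} = 52 \left(1^{2} - \frac{1}{24 \cdot 1}\right) = 52 \left(1 - \frac{1}{24 \cdot 1}\right) = 52 \left(1 - \frac{1}{24}\right) = 52 \cdot \frac{23}{24} = \frac{299}{6}$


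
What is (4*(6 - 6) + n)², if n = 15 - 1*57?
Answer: 1764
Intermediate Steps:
n = -42 (n = 15 - 57 = -42)
(4*(6 - 6) + n)² = (4*(6 - 6) - 42)² = (4*0 - 42)² = (0 - 42)² = (-42)² = 1764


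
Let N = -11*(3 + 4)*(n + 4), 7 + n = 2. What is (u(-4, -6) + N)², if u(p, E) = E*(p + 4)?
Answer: 5929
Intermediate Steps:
n = -5 (n = -7 + 2 = -5)
u(p, E) = E*(4 + p)
N = 77 (N = -11*(3 + 4)*(-5 + 4) = -77*(-1) = -11*(-7) = 77)
(u(-4, -6) + N)² = (-6*(4 - 4) + 77)² = (-6*0 + 77)² = (0 + 77)² = 77² = 5929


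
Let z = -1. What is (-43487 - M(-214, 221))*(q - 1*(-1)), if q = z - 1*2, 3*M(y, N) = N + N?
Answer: 261806/3 ≈ 87269.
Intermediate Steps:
M(y, N) = 2*N/3 (M(y, N) = (N + N)/3 = (2*N)/3 = 2*N/3)
q = -3 (q = -1 - 1*2 = -1 - 2 = -3)
(-43487 - M(-214, 221))*(q - 1*(-1)) = (-43487 - 2*221/3)*(-3 - 1*(-1)) = (-43487 - 1*442/3)*(-3 + 1) = (-43487 - 442/3)*(-2) = -130903/3*(-2) = 261806/3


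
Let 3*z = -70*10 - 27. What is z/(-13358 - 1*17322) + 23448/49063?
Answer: 2193822721/4515758520 ≈ 0.48582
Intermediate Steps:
z = -727/3 (z = (-70*10 - 27)/3 = (-700 - 27)/3 = (1/3)*(-727) = -727/3 ≈ -242.33)
z/(-13358 - 1*17322) + 23448/49063 = -727/(3*(-13358 - 1*17322)) + 23448/49063 = -727/(3*(-13358 - 17322)) + 23448*(1/49063) = -727/3/(-30680) + 23448/49063 = -727/3*(-1/30680) + 23448/49063 = 727/92040 + 23448/49063 = 2193822721/4515758520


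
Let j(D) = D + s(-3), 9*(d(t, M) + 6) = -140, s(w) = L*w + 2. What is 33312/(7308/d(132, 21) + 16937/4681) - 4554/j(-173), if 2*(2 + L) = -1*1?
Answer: -1186312495284/16600315993 ≈ -71.463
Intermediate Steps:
L = -5/2 (L = -2 + (-1*1)/2 = -2 + (½)*(-1) = -2 - ½ = -5/2 ≈ -2.5000)
s(w) = 2 - 5*w/2 (s(w) = -5*w/2 + 2 = 2 - 5*w/2)
d(t, M) = -194/9 (d(t, M) = -6 + (⅑)*(-140) = -6 - 140/9 = -194/9)
j(D) = 19/2 + D (j(D) = D + (2 - 5/2*(-3)) = D + (2 + 15/2) = D + 19/2 = 19/2 + D)
33312/(7308/d(132, 21) + 16937/4681) - 4554/j(-173) = 33312/(7308/(-194/9) + 16937/4681) - 4554/(19/2 - 173) = 33312/(7308*(-9/194) + 16937*(1/4681)) - 4554/(-327/2) = 33312/(-32886/97 + 16937/4681) - 4554*(-2/327) = 33312/(-152296477/454057) + 3036/109 = 33312*(-454057/152296477) + 3036/109 = -15125546784/152296477 + 3036/109 = -1186312495284/16600315993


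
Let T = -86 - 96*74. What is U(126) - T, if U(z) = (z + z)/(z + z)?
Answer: 7191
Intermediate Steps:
T = -7190 (T = -86 - 7104 = -7190)
U(z) = 1 (U(z) = (2*z)/((2*z)) = (2*z)*(1/(2*z)) = 1)
U(126) - T = 1 - 1*(-7190) = 1 + 7190 = 7191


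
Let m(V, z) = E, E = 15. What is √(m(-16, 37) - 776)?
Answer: I*√761 ≈ 27.586*I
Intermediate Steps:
m(V, z) = 15
√(m(-16, 37) - 776) = √(15 - 776) = √(-761) = I*√761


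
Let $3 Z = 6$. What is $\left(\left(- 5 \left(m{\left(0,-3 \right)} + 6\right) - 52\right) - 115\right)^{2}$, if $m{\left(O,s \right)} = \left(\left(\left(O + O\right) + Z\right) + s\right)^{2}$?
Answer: $40804$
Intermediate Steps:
$Z = 2$ ($Z = \frac{1}{3} \cdot 6 = 2$)
$m{\left(O,s \right)} = \left(2 + s + 2 O\right)^{2}$ ($m{\left(O,s \right)} = \left(\left(\left(O + O\right) + 2\right) + s\right)^{2} = \left(\left(2 O + 2\right) + s\right)^{2} = \left(\left(2 + 2 O\right) + s\right)^{2} = \left(2 + s + 2 O\right)^{2}$)
$\left(\left(- 5 \left(m{\left(0,-3 \right)} + 6\right) - 52\right) - 115\right)^{2} = \left(\left(- 5 \left(\left(2 - 3 + 2 \cdot 0\right)^{2} + 6\right) - 52\right) - 115\right)^{2} = \left(\left(- 5 \left(\left(2 - 3 + 0\right)^{2} + 6\right) - 52\right) - 115\right)^{2} = \left(\left(- 5 \left(\left(-1\right)^{2} + 6\right) - 52\right) - 115\right)^{2} = \left(\left(- 5 \left(1 + 6\right) - 52\right) - 115\right)^{2} = \left(\left(\left(-5\right) 7 - 52\right) - 115\right)^{2} = \left(\left(-35 - 52\right) - 115\right)^{2} = \left(-87 - 115\right)^{2} = \left(-202\right)^{2} = 40804$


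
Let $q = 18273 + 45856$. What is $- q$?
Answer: $-64129$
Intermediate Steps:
$q = 64129$
$- q = \left(-1\right) 64129 = -64129$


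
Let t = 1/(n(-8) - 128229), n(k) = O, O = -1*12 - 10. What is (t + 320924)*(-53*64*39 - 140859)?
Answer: -11242409278095681/128251 ≈ -8.7659e+10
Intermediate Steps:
O = -22 (O = -12 - 10 = -22)
n(k) = -22
t = -1/128251 (t = 1/(-22 - 128229) = 1/(-128251) = -1/128251 ≈ -7.7972e-6)
(t + 320924)*(-53*64*39 - 140859) = (-1/128251 + 320924)*(-53*64*39 - 140859) = 41158823923*(-3392*39 - 140859)/128251 = 41158823923*(-132288 - 140859)/128251 = (41158823923/128251)*(-273147) = -11242409278095681/128251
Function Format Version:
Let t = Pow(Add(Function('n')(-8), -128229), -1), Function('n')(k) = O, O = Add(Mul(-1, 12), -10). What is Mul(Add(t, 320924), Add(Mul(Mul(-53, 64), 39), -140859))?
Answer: Rational(-11242409278095681, 128251) ≈ -8.7659e+10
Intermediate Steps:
O = -22 (O = Add(-12, -10) = -22)
Function('n')(k) = -22
t = Rational(-1, 128251) (t = Pow(Add(-22, -128229), -1) = Pow(-128251, -1) = Rational(-1, 128251) ≈ -7.7972e-6)
Mul(Add(t, 320924), Add(Mul(Mul(-53, 64), 39), -140859)) = Mul(Add(Rational(-1, 128251), 320924), Add(Mul(Mul(-53, 64), 39), -140859)) = Mul(Rational(41158823923, 128251), Add(Mul(-3392, 39), -140859)) = Mul(Rational(41158823923, 128251), Add(-132288, -140859)) = Mul(Rational(41158823923, 128251), -273147) = Rational(-11242409278095681, 128251)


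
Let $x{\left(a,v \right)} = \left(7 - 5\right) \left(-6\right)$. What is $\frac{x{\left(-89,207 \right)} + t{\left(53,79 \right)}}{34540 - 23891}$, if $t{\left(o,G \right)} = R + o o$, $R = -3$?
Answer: $\frac{2794}{10649} \approx 0.26237$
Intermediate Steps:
$t{\left(o,G \right)} = -3 + o^{2}$ ($t{\left(o,G \right)} = -3 + o o = -3 + o^{2}$)
$x{\left(a,v \right)} = -12$ ($x{\left(a,v \right)} = 2 \left(-6\right) = -12$)
$\frac{x{\left(-89,207 \right)} + t{\left(53,79 \right)}}{34540 - 23891} = \frac{-12 - \left(3 - 53^{2}\right)}{34540 - 23891} = \frac{-12 + \left(-3 + 2809\right)}{34540 - 23891} = \frac{-12 + 2806}{10649} = 2794 \cdot \frac{1}{10649} = \frac{2794}{10649}$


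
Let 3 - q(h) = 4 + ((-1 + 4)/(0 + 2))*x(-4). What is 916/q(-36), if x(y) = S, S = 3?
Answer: -1832/11 ≈ -166.55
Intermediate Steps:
x(y) = 3
q(h) = -11/2 (q(h) = 3 - (4 + ((-1 + 4)/(0 + 2))*3) = 3 - (4 + (3/2)*3) = 3 - (4 + 9/2) = 3 - 1*17/2 = 3 - 17/2 = -11/2)
916/q(-36) = 916/(-11/2) = 916*(-2/11) = -1832/11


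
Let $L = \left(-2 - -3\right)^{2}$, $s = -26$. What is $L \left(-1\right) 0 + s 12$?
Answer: $-312$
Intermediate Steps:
$L = 1$ ($L = \left(-2 + 3\right)^{2} = 1^{2} = 1$)
$L \left(-1\right) 0 + s 12 = 1 \left(-1\right) 0 - 312 = \left(-1\right) 0 - 312 = 0 - 312 = -312$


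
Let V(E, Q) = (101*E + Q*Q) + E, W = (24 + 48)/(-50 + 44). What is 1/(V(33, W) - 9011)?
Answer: -1/5501 ≈ -0.00018179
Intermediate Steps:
W = -12 (W = 72/(-6) = 72*(-⅙) = -12)
V(E, Q) = Q² + 102*E (V(E, Q) = (101*E + Q²) + E = (Q² + 101*E) + E = Q² + 102*E)
1/(V(33, W) - 9011) = 1/(((-12)² + 102*33) - 9011) = 1/((144 + 3366) - 9011) = 1/(3510 - 9011) = 1/(-5501) = -1/5501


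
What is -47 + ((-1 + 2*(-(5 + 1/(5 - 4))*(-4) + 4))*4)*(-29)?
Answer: -6427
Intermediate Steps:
-47 + ((-1 + 2*(-(5 + 1/(5 - 4))*(-4) + 4))*4)*(-29) = -47 + ((-1 + 2*(-(5 + 1/1)*(-4) + 4))*4)*(-29) = -47 + ((-1 + 2*(-(5 + 1)*(-4) + 4))*4)*(-29) = -47 + ((-1 + 2*(-1*6*(-4) + 4))*4)*(-29) = -47 + ((-1 + 2*(-6*(-4) + 4))*4)*(-29) = -47 + ((-1 + 2*(24 + 4))*4)*(-29) = -47 + ((-1 + 2*28)*4)*(-29) = -47 + ((-1 + 56)*4)*(-29) = -47 + (55*4)*(-29) = -47 + 220*(-29) = -47 - 6380 = -6427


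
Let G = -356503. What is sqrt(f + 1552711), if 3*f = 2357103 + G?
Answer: sqrt(19976199)/3 ≈ 1489.8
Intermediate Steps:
f = 2000600/3 (f = (2357103 - 356503)/3 = (1/3)*2000600 = 2000600/3 ≈ 6.6687e+5)
sqrt(f + 1552711) = sqrt(2000600/3 + 1552711) = sqrt(6658733/3) = sqrt(19976199)/3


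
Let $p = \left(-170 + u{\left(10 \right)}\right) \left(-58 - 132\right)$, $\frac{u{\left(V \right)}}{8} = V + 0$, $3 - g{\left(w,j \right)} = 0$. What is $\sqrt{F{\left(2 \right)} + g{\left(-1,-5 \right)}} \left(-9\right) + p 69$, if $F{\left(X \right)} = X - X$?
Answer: $1179900 - 9 \sqrt{3} \approx 1.1799 \cdot 10^{6}$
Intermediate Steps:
$F{\left(X \right)} = 0$
$g{\left(w,j \right)} = 3$ ($g{\left(w,j \right)} = 3 - 0 = 3 + 0 = 3$)
$u{\left(V \right)} = 8 V$ ($u{\left(V \right)} = 8 \left(V + 0\right) = 8 V$)
$p = 17100$ ($p = \left(-170 + 8 \cdot 10\right) \left(-58 - 132\right) = \left(-170 + 80\right) \left(-190\right) = \left(-90\right) \left(-190\right) = 17100$)
$\sqrt{F{\left(2 \right)} + g{\left(-1,-5 \right)}} \left(-9\right) + p 69 = \sqrt{0 + 3} \left(-9\right) + 17100 \cdot 69 = \sqrt{3} \left(-9\right) + 1179900 = - 9 \sqrt{3} + 1179900 = 1179900 - 9 \sqrt{3}$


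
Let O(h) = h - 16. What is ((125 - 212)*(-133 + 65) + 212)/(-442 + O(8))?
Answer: -3064/225 ≈ -13.618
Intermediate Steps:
O(h) = -16 + h
((125 - 212)*(-133 + 65) + 212)/(-442 + O(8)) = ((125 - 212)*(-133 + 65) + 212)/(-442 + (-16 + 8)) = (-87*(-68) + 212)/(-442 - 8) = (5916 + 212)/(-450) = 6128*(-1/450) = -3064/225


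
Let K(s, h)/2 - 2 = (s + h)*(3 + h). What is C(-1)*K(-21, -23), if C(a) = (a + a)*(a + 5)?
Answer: -14112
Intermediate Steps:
C(a) = 2*a*(5 + a) (C(a) = (2*a)*(5 + a) = 2*a*(5 + a))
K(s, h) = 4 + 2*(3 + h)*(h + s) (K(s, h) = 4 + 2*((s + h)*(3 + h)) = 4 + 2*((h + s)*(3 + h)) = 4 + 2*((3 + h)*(h + s)) = 4 + 2*(3 + h)*(h + s))
C(-1)*K(-21, -23) = (2*(-1)*(5 - 1))*(4 + 2*(-23)**2 + 6*(-23) + 6*(-21) + 2*(-23)*(-21)) = (2*(-1)*4)*(4 + 2*529 - 138 - 126 + 966) = -8*(4 + 1058 - 138 - 126 + 966) = -8*1764 = -14112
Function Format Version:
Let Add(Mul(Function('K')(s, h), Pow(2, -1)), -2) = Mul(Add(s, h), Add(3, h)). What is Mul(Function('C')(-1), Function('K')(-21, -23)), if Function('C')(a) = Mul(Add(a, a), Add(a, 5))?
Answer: -14112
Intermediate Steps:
Function('C')(a) = Mul(2, a, Add(5, a)) (Function('C')(a) = Mul(Mul(2, a), Add(5, a)) = Mul(2, a, Add(5, a)))
Function('K')(s, h) = Add(4, Mul(2, Add(3, h), Add(h, s))) (Function('K')(s, h) = Add(4, Mul(2, Mul(Add(s, h), Add(3, h)))) = Add(4, Mul(2, Mul(Add(h, s), Add(3, h)))) = Add(4, Mul(2, Mul(Add(3, h), Add(h, s)))) = Add(4, Mul(2, Add(3, h), Add(h, s))))
Mul(Function('C')(-1), Function('K')(-21, -23)) = Mul(Mul(2, -1, Add(5, -1)), Add(4, Mul(2, Pow(-23, 2)), Mul(6, -23), Mul(6, -21), Mul(2, -23, -21))) = Mul(Mul(2, -1, 4), Add(4, Mul(2, 529), -138, -126, 966)) = Mul(-8, Add(4, 1058, -138, -126, 966)) = Mul(-8, 1764) = -14112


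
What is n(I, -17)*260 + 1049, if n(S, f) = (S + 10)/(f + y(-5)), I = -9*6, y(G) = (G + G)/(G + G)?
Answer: 1764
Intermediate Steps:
y(G) = 1 (y(G) = (2*G)/((2*G)) = (2*G)*(1/(2*G)) = 1)
I = -54
n(S, f) = (10 + S)/(1 + f) (n(S, f) = (S + 10)/(f + 1) = (10 + S)/(1 + f))
n(I, -17)*260 + 1049 = ((10 - 54)/(1 - 17))*260 + 1049 = (-44/(-16))*260 + 1049 = -1/16*(-44)*260 + 1049 = (11/4)*260 + 1049 = 715 + 1049 = 1764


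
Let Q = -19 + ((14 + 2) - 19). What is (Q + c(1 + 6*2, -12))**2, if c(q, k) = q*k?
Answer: 31684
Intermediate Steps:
Q = -22 (Q = -19 + (16 - 19) = -19 - 3 = -22)
c(q, k) = k*q
(Q + c(1 + 6*2, -12))**2 = (-22 - 12*(1 + 6*2))**2 = (-22 - 12*(1 + 12))**2 = (-22 - 12*13)**2 = (-22 - 156)**2 = (-178)**2 = 31684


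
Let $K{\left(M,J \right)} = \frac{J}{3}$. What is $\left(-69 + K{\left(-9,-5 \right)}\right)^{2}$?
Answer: $\frac{44944}{9} \approx 4993.8$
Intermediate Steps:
$K{\left(M,J \right)} = \frac{J}{3}$ ($K{\left(M,J \right)} = J \frac{1}{3} = \frac{J}{3}$)
$\left(-69 + K{\left(-9,-5 \right)}\right)^{2} = \left(-69 + \frac{1}{3} \left(-5\right)\right)^{2} = \left(-69 - \frac{5}{3}\right)^{2} = \left(- \frac{212}{3}\right)^{2} = \frac{44944}{9}$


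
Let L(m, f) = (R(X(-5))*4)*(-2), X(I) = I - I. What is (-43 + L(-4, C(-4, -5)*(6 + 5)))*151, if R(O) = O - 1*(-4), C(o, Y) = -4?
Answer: -11325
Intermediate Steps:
X(I) = 0
R(O) = 4 + O (R(O) = O + 4 = 4 + O)
L(m, f) = -32 (L(m, f) = ((4 + 0)*4)*(-2) = (4*4)*(-2) = 16*(-2) = -32)
(-43 + L(-4, C(-4, -5)*(6 + 5)))*151 = (-43 - 32)*151 = -75*151 = -11325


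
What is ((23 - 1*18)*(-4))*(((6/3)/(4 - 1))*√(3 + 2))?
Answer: -40*√5/3 ≈ -29.814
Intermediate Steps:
((23 - 1*18)*(-4))*(((6/3)/(4 - 1))*√(3 + 2)) = ((23 - 18)*(-4))*(((6*(⅓))/3)*√5) = (5*(-4))*(((⅓)*2)*√5) = -40*√5/3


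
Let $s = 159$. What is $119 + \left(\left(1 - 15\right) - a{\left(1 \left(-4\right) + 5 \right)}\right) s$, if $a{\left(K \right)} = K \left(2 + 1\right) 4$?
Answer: $-4015$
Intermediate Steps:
$a{\left(K \right)} = 12 K$ ($a{\left(K \right)} = K 3 \cdot 4 = K 12 = 12 K$)
$119 + \left(\left(1 - 15\right) - a{\left(1 \left(-4\right) + 5 \right)}\right) s = 119 + \left(\left(1 - 15\right) - 12 \left(1 \left(-4\right) + 5\right)\right) 159 = 119 + \left(\left(1 - 15\right) - 12 \left(-4 + 5\right)\right) 159 = 119 + \left(-14 - 12 \cdot 1\right) 159 = 119 + \left(-14 - 12\right) 159 = 119 - 4134 = -4015$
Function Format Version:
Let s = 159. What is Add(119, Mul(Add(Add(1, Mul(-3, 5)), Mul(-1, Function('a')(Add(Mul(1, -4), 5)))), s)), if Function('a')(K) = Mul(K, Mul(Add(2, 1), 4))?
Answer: -4015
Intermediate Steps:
Function('a')(K) = Mul(12, K) (Function('a')(K) = Mul(K, Mul(3, 4)) = Mul(K, 12) = Mul(12, K))
Add(119, Mul(Add(Add(1, Mul(-3, 5)), Mul(-1, Function('a')(Add(Mul(1, -4), 5)))), s)) = Add(119, Mul(Add(Add(1, Mul(-3, 5)), Mul(-1, Mul(12, Add(Mul(1, -4), 5)))), 159)) = Add(119, Mul(Add(Add(1, -15), Mul(-1, Mul(12, Add(-4, 5)))), 159)) = Add(119, Mul(Add(-14, Mul(-1, Mul(12, 1))), 159)) = Add(119, Mul(Add(-14, Mul(-1, 12)), 159)) = Add(119, Mul(Add(-14, -12), 159)) = Add(119, Mul(-26, 159)) = Add(119, -4134) = -4015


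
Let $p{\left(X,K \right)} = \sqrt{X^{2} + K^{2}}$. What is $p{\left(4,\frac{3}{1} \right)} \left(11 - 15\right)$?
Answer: $-20$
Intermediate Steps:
$p{\left(X,K \right)} = \sqrt{K^{2} + X^{2}}$
$p{\left(4,\frac{3}{1} \right)} \left(11 - 15\right) = \sqrt{\left(\frac{3}{1}\right)^{2} + 4^{2}} \left(11 - 15\right) = \sqrt{\left(3 \cdot 1\right)^{2} + 16} \left(-4\right) = \sqrt{3^{2} + 16} \left(-4\right) = \sqrt{9 + 16} \left(-4\right) = \sqrt{25} \left(-4\right) = 5 \left(-4\right) = -20$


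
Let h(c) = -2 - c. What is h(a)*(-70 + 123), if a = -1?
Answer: -53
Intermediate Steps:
h(a)*(-70 + 123) = (-2 - 1*(-1))*(-70 + 123) = (-2 + 1)*53 = -1*53 = -53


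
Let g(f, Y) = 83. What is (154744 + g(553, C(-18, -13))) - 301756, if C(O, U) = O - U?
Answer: -146929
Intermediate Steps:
(154744 + g(553, C(-18, -13))) - 301756 = (154744 + 83) - 301756 = 154827 - 301756 = -146929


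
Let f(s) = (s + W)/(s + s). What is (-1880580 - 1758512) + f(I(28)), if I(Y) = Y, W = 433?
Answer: -203788691/56 ≈ -3.6391e+6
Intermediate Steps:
f(s) = (433 + s)/(2*s) (f(s) = (s + 433)/(s + s) = (433 + s)/((2*s)) = (433 + s)*(1/(2*s)) = (433 + s)/(2*s))
(-1880580 - 1758512) + f(I(28)) = (-1880580 - 1758512) + (½)*(433 + 28)/28 = -3639092 + (½)*(1/28)*461 = -3639092 + 461/56 = -203788691/56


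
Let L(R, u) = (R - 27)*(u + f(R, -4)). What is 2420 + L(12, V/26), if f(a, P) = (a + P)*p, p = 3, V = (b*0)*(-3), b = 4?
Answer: 2060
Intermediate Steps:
V = 0 (V = (4*0)*(-3) = 0*(-3) = 0)
f(a, P) = 3*P + 3*a (f(a, P) = (a + P)*3 = (P + a)*3 = 3*P + 3*a)
L(R, u) = (-27 + R)*(-12 + u + 3*R) (L(R, u) = (R - 27)*(u + (3*(-4) + 3*R)) = (-27 + R)*(u + (-12 + 3*R)) = (-27 + R)*(-12 + u + 3*R))
2420 + L(12, V/26) = 2420 + (324 - 93*12 - 0/26 + 3*12**2 + 12*(0/26)) = 2420 + (324 - 1116 - 0/26 + 3*144 + 12*(0*(1/26))) = 2420 + (324 - 1116 - 27*0 + 432 + 12*0) = 2420 + (324 - 1116 + 0 + 432 + 0) = 2420 - 360 = 2060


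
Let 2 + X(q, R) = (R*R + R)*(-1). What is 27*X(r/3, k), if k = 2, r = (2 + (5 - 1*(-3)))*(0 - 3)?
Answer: -216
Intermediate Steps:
r = -30 (r = (2 + (5 + 3))*(-3) = (2 + 8)*(-3) = 10*(-3) = -30)
X(q, R) = -2 - R - R**2 (X(q, R) = -2 + (R*R + R)*(-1) = -2 + (R**2 + R)*(-1) = -2 + (R + R**2)*(-1) = -2 + (-R - R**2) = -2 - R - R**2)
27*X(r/3, k) = 27*(-2 - 1*2 - 1*2**2) = 27*(-2 - 2 - 1*4) = 27*(-2 - 2 - 4) = 27*(-8) = -216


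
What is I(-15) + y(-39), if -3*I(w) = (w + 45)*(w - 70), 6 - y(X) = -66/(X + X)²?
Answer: 867995/1014 ≈ 856.01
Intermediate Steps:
y(X) = 6 + 33/(2*X²) (y(X) = 6 - (-66)/((X + X)*(X + X)) = 6 - (-66)/((2*X)*(2*X)) = 6 - (-66)/(4*X²) = 6 - (-66)*1/(4*X²) = 6 - (-33)/(2*X²) = 6 + 33/(2*X²))
I(w) = -(-70 + w)*(45 + w)/3 (I(w) = -(w + 45)*(w - 70)/3 = -(45 + w)*(-70 + w)/3 = -(-70 + w)*(45 + w)/3)
I(-15) + y(-39) = (1050 - ⅓*(-15)² + (25/3)*(-15)) + (6 + (33/2)/(-39)²) = (1050 - ⅓*225 - 125) + (6 + (33/2)*(1/1521)) = (1050 - 75 - 125) + (6 + 11/1014) = 850 + 6095/1014 = 867995/1014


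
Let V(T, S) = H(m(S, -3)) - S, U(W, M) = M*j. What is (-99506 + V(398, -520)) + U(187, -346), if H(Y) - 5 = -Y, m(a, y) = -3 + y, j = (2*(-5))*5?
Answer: -81675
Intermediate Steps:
j = -50 (j = -10*5 = -50)
H(Y) = 5 - Y
U(W, M) = -50*M (U(W, M) = M*(-50) = -50*M)
V(T, S) = 11 - S (V(T, S) = (5 - (-3 - 3)) - S = (5 - 1*(-6)) - S = (5 + 6) - S = 11 - S)
(-99506 + V(398, -520)) + U(187, -346) = (-99506 + (11 - 1*(-520))) - 50*(-346) = (-99506 + (11 + 520)) + 17300 = (-99506 + 531) + 17300 = -98975 + 17300 = -81675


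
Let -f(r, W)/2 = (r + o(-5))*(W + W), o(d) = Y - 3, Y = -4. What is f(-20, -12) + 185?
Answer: -1111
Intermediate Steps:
o(d) = -7 (o(d) = -4 - 3 = -7)
f(r, W) = -4*W*(-7 + r) (f(r, W) = -2*(r - 7)*(W + W) = -2*(-7 + r)*2*W = -4*W*(-7 + r))
f(-20, -12) + 185 = 4*(-12)*(7 - 1*(-20)) + 185 = 4*(-12)*(7 + 20) + 185 = 4*(-12)*27 + 185 = -1296 + 185 = -1111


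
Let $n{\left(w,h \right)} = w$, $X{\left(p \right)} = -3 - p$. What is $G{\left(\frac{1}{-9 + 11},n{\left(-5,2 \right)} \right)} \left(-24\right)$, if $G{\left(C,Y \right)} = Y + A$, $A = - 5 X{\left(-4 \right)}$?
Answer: $240$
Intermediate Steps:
$A = -5$ ($A = - 5 \left(-3 - -4\right) = - 5 \left(-3 + 4\right) = \left(-5\right) 1 = -5$)
$G{\left(C,Y \right)} = -5 + Y$ ($G{\left(C,Y \right)} = Y - 5 = -5 + Y$)
$G{\left(\frac{1}{-9 + 11},n{\left(-5,2 \right)} \right)} \left(-24\right) = \left(-5 - 5\right) \left(-24\right) = \left(-10\right) \left(-24\right) = 240$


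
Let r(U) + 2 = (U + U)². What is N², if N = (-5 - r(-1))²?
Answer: 2401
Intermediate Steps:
r(U) = -2 + 4*U² (r(U) = -2 + (U + U)² = -2 + (2*U)² = -2 + 4*U²)
N = 49 (N = (-5 - (-2 + 4*(-1)²))² = (-5 - (-2 + 4*1))² = (-5 - (-2 + 4))² = (-5 - 1*2)² = (-5 - 2)² = (-7)² = 49)
N² = 49² = 2401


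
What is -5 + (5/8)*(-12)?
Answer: -25/2 ≈ -12.500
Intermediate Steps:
-5 + (5/8)*(-12) = -5 - 15/2 = -25/2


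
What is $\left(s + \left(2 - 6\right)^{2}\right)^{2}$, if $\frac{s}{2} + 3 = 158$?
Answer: $106276$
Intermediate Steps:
$s = 310$ ($s = -6 + 2 \cdot 158 = -6 + 316 = 310$)
$\left(s + \left(2 - 6\right)^{2}\right)^{2} = \left(310 + \left(2 - 6\right)^{2}\right)^{2} = \left(310 + \left(-4\right)^{2}\right)^{2} = \left(310 + 16\right)^{2} = 326^{2} = 106276$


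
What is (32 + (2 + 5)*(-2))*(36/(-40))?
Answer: -81/5 ≈ -16.200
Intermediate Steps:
(32 + (2 + 5)*(-2))*(36/(-40)) = (32 + 7*(-2))*(36*(-1/40)) = (32 - 14)*(-9/10) = 18*(-9/10) = -81/5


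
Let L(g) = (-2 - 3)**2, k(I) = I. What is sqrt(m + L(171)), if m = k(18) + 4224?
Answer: sqrt(4267) ≈ 65.322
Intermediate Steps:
L(g) = 25 (L(g) = (-5)**2 = 25)
m = 4242 (m = 18 + 4224 = 4242)
sqrt(m + L(171)) = sqrt(4242 + 25) = sqrt(4267)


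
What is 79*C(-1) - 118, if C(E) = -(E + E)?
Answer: 40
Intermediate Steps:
C(E) = -2*E
79*C(-1) - 118 = 79*(-2*(-1)) - 118 = 79*2 - 118 = 158 - 118 = 40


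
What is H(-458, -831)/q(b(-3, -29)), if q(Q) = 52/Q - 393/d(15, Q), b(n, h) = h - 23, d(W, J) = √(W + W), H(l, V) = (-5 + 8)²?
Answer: 90/51473 - 1179*√30/51473 ≈ -0.12371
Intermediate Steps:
H(l, V) = 9 (H(l, V) = 3² = 9)
d(W, J) = √2*√W (d(W, J) = √(2*W) = √2*√W)
b(n, h) = -23 + h
q(Q) = 52/Q - 131*√30/10 (q(Q) = 52/Q - 393*√30/30 = 52/Q - 131*√30/10)
H(-458, -831)/q(b(-3, -29)) = 9/(52/(-23 - 29) - 131*√30/10) = 9/(52/(-52) - 131*√30/10) = 9/(52*(-1/52) - 131*√30/10) = 9/(-1 - 131*√30/10)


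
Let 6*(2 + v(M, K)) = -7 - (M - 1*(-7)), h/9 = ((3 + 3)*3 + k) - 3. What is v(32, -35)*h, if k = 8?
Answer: -2001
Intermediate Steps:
h = 207 (h = 9*(((3 + 3)*3 + 8) - 3) = 9*((6*3 + 8) - 3) = 9*((18 + 8) - 3) = 9*(26 - 3) = 9*23 = 207)
v(M, K) = -13/3 - M/6 (v(M, K) = -2 + (-7 - (M - 1*(-7)))/6 = -2 + (-7 - (M + 7))/6 = -2 + (-7 - (7 + M))/6 = -2 + (-7 + (-7 - M))/6 = -2 + (-14 - M)/6 = -2 + (-7/3 - M/6) = -13/3 - M/6)
v(32, -35)*h = (-13/3 - ⅙*32)*207 = (-13/3 - 16/3)*207 = -29/3*207 = -2001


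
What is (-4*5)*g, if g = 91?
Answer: -1820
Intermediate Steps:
(-4*5)*g = -4*5*91 = -20*91 = -1820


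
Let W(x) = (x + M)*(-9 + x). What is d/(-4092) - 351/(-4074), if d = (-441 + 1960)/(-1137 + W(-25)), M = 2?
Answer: 2774581/31817940 ≈ 0.087202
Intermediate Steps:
W(x) = (-9 + x)*(2 + x) (W(x) = (x + 2)*(-9 + x) = (2 + x)*(-9 + x) = (-9 + x)*(2 + x))
d = -1519/355 (d = (-441 + 1960)/(-1137 + (-18 + (-25)² - 7*(-25))) = 1519/(-1137 + (-18 + 625 + 175)) = 1519/(-1137 + 782) = 1519/(-355) = 1519*(-1/355) = -1519/355 ≈ -4.2789)
d/(-4092) - 351/(-4074) = -1519/355/(-4092) - 351/(-4074) = -1519/355*(-1/4092) - 351*(-1/4074) = 49/46860 + 117/1358 = 2774581/31817940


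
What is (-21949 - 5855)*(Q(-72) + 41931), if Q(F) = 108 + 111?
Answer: -1171938600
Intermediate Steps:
Q(F) = 219
(-21949 - 5855)*(Q(-72) + 41931) = (-21949 - 5855)*(219 + 41931) = -27804*42150 = -1171938600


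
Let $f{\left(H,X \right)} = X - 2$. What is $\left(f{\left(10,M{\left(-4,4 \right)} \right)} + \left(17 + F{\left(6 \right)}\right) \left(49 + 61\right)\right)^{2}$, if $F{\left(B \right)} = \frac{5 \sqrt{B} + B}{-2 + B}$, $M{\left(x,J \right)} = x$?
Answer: $\frac{8460557}{2} + 557975 \sqrt{6} \approx 5.597 \cdot 10^{6}$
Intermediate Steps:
$f{\left(H,X \right)} = -2 + X$ ($f{\left(H,X \right)} = X - 2 = -2 + X$)
$F{\left(B \right)} = \frac{B + 5 \sqrt{B}}{-2 + B}$
$\left(f{\left(10,M{\left(-4,4 \right)} \right)} + \left(17 + F{\left(6 \right)}\right) \left(49 + 61\right)\right)^{2} = \left(\left(-2 - 4\right) + \left(17 + \frac{6 + 5 \sqrt{6}}{-2 + 6}\right) \left(49 + 61\right)\right)^{2} = \left(-6 + \left(17 + \frac{6 + 5 \sqrt{6}}{4}\right) 110\right)^{2} = \left(-6 + \left(17 + \left(\frac{3}{2} + \frac{5 \sqrt{6}}{4}\right)\right) 110\right)^{2} = \left(-6 + \left(\frac{37}{2} + \frac{5 \sqrt{6}}{4}\right) 110\right)^{2} = \left(-6 + \left(2035 + \frac{275 \sqrt{6}}{2}\right)\right)^{2} = \left(2029 + \frac{275 \sqrt{6}}{2}\right)^{2}$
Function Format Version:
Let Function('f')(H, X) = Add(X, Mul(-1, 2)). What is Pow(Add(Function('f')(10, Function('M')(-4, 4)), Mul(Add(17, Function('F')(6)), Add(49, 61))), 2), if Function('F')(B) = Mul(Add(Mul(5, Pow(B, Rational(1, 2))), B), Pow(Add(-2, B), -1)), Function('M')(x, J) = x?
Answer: Add(Rational(8460557, 2), Mul(557975, Pow(6, Rational(1, 2)))) ≈ 5.5970e+6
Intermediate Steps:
Function('f')(H, X) = Add(-2, X) (Function('f')(H, X) = Add(X, -2) = Add(-2, X))
Function('F')(B) = Mul(Pow(Add(-2, B), -1), Add(B, Mul(5, Pow(B, Rational(1, 2))))) (Function('F')(B) = Mul(Add(B, Mul(5, Pow(B, Rational(1, 2)))), Pow(Add(-2, B), -1)) = Mul(Pow(Add(-2, B), -1), Add(B, Mul(5, Pow(B, Rational(1, 2))))))
Pow(Add(Function('f')(10, Function('M')(-4, 4)), Mul(Add(17, Function('F')(6)), Add(49, 61))), 2) = Pow(Add(Add(-2, -4), Mul(Add(17, Mul(Pow(Add(-2, 6), -1), Add(6, Mul(5, Pow(6, Rational(1, 2)))))), Add(49, 61))), 2) = Pow(Add(-6, Mul(Add(17, Mul(Pow(4, -1), Add(6, Mul(5, Pow(6, Rational(1, 2)))))), 110)), 2) = Pow(Add(-6, Mul(Add(17, Mul(Rational(1, 4), Add(6, Mul(5, Pow(6, Rational(1, 2)))))), 110)), 2) = Pow(Add(-6, Mul(Add(17, Add(Rational(3, 2), Mul(Rational(5, 4), Pow(6, Rational(1, 2))))), 110)), 2) = Pow(Add(-6, Mul(Add(Rational(37, 2), Mul(Rational(5, 4), Pow(6, Rational(1, 2)))), 110)), 2) = Pow(Add(-6, Add(2035, Mul(Rational(275, 2), Pow(6, Rational(1, 2))))), 2) = Pow(Add(2029, Mul(Rational(275, 2), Pow(6, Rational(1, 2)))), 2)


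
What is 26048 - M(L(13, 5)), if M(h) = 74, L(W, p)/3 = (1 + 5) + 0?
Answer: 25974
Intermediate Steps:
L(W, p) = 18 (L(W, p) = 3*((1 + 5) + 0) = 3*(6 + 0) = 3*6 = 18)
26048 - M(L(13, 5)) = 26048 - 1*74 = 26048 - 74 = 25974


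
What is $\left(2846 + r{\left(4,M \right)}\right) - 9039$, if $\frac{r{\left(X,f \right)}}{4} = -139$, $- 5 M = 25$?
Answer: $-6749$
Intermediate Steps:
$M = -5$ ($M = \left(- \frac{1}{5}\right) 25 = -5$)
$r{\left(X,f \right)} = -556$ ($r{\left(X,f \right)} = 4 \left(-139\right) = -556$)
$\left(2846 + r{\left(4,M \right)}\right) - 9039 = \left(2846 - 556\right) - 9039 = 2290 - 9039 = -6749$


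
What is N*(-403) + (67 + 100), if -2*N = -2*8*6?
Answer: -19177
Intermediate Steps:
N = 48 (N = -(-2*8)*6/2 = -(-8)*6 = -½*(-96) = 48)
N*(-403) + (67 + 100) = 48*(-403) + (67 + 100) = -19344 + 167 = -19177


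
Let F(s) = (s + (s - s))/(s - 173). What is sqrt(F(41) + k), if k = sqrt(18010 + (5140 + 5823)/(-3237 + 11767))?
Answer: sqrt(-24611374425 + 9289170*sqrt(1310517323390))/281490 ≈ 11.571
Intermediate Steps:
F(s) = s/(-173 + s) (F(s) = (s + 0)/(-173 + s) = s/(-173 + s))
k = sqrt(1310517323390)/8530 (k = sqrt(18010 + 10963/8530) = sqrt(153636263/8530) = sqrt(1310517323390)/8530 ≈ 134.21)
sqrt(F(41) + k) = sqrt(41/(-173 + 41) + sqrt(1310517323390)/8530) = sqrt(41/(-132) + sqrt(1310517323390)/8530) = sqrt(41*(-1/132) + sqrt(1310517323390)/8530) = sqrt(-41/132 + sqrt(1310517323390)/8530)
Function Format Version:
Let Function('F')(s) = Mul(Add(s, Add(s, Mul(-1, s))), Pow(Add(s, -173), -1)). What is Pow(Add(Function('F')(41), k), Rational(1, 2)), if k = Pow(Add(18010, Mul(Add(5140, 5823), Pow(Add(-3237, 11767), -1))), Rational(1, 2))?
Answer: Mul(Rational(1, 281490), Pow(Add(-24611374425, Mul(9289170, Pow(1310517323390, Rational(1, 2)))), Rational(1, 2))) ≈ 11.571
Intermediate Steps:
Function('F')(s) = Mul(s, Pow(Add(-173, s), -1)) (Function('F')(s) = Mul(Add(s, 0), Pow(Add(-173, s), -1)) = Mul(s, Pow(Add(-173, s), -1)))
k = Mul(Rational(1, 8530), Pow(1310517323390, Rational(1, 2))) (k = Pow(Add(18010, Mul(10963, Pow(8530, -1))), Rational(1, 2)) = Pow(Add(18010, Mul(10963, Rational(1, 8530))), Rational(1, 2)) = Pow(Add(18010, Rational(10963, 8530)), Rational(1, 2)) = Pow(Rational(153636263, 8530), Rational(1, 2)) = Mul(Rational(1, 8530), Pow(1310517323390, Rational(1, 2))) ≈ 134.21)
Pow(Add(Function('F')(41), k), Rational(1, 2)) = Pow(Add(Mul(41, Pow(Add(-173, 41), -1)), Mul(Rational(1, 8530), Pow(1310517323390, Rational(1, 2)))), Rational(1, 2)) = Pow(Add(Mul(41, Pow(-132, -1)), Mul(Rational(1, 8530), Pow(1310517323390, Rational(1, 2)))), Rational(1, 2)) = Pow(Add(Mul(41, Rational(-1, 132)), Mul(Rational(1, 8530), Pow(1310517323390, Rational(1, 2)))), Rational(1, 2)) = Pow(Add(Rational(-41, 132), Mul(Rational(1, 8530), Pow(1310517323390, Rational(1, 2)))), Rational(1, 2))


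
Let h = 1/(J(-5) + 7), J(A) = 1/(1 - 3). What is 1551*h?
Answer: 3102/13 ≈ 238.62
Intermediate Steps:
J(A) = -1/2 (J(A) = 1/(-2) = -1/2)
h = 2/13 (h = 1/(-1/2 + 7) = 1/(13/2) = 2/13 ≈ 0.15385)
1551*h = 1551*(2/13) = 3102/13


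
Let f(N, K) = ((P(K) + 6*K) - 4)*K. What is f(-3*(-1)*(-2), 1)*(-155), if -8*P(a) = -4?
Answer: -775/2 ≈ -387.50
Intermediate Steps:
P(a) = 1/2 (P(a) = -1/8*(-4) = 1/2)
f(N, K) = K*(-7/2 + 6*K) (f(N, K) = ((1/2 + 6*K) - 4)*K = (-7/2 + 6*K)*K = K*(-7/2 + 6*K))
f(-3*(-1)*(-2), 1)*(-155) = ((1/2)*1*(-7 + 12*1))*(-155) = ((1/2)*1*(-7 + 12))*(-155) = ((1/2)*1*5)*(-155) = (5/2)*(-155) = -775/2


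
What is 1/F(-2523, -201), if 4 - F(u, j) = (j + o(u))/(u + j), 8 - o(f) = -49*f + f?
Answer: -2724/110401 ≈ -0.024674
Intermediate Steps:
o(f) = 8 + 48*f (o(f) = 8 - (-49*f + f) = 8 - (-48)*f = 8 + 48*f)
F(u, j) = 4 - (8 + j + 48*u)/(j + u) (F(u, j) = 4 - (j + (8 + 48*u))/(u + j) = 4 - (8 + j + 48*u)/(j + u))
1/F(-2523, -201) = 1/((-8 - 44*(-2523) + 3*(-201))/(-201 - 2523)) = 1/((-8 + 111012 - 603)/(-2724)) = 1/(-1/2724*110401) = 1/(-110401/2724) = -2724/110401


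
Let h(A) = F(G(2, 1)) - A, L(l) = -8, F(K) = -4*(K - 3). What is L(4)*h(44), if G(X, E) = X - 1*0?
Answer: 320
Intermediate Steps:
G(X, E) = X (G(X, E) = X + 0 = X)
F(K) = 12 - 4*K (F(K) = -4*(-3 + K) = 12 - 4*K)
h(A) = 4 - A (h(A) = (12 - 4*2) - A = (12 - 8) - A = 4 - A)
L(4)*h(44) = -8*(4 - 1*44) = -8*(4 - 44) = -8*(-40) = 320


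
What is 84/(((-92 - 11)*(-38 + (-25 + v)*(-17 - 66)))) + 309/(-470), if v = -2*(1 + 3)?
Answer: -86004207/130755410 ≈ -0.65775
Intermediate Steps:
v = -8 (v = -2*4 = -8)
84/(((-92 - 11)*(-38 + (-25 + v)*(-17 - 66)))) + 309/(-470) = 84/(((-92 - 11)*(-38 + (-25 - 8)*(-17 - 66)))) + 309/(-470) = 84/((-103*(-38 - 33*(-83)))) + 309*(-1/470) = 84/((-103*(-38 + 2739))) - 309/470 = 84/((-103*2701)) - 309/470 = 84/(-278203) - 309/470 = 84*(-1/278203) - 309/470 = -84/278203 - 309/470 = -86004207/130755410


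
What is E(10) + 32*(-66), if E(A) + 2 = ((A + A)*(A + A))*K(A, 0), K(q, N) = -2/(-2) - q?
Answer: -5714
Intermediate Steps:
K(q, N) = 1 - q (K(q, N) = -2*(-½) - q = 1 - q)
E(A) = -2 + 4*A²*(1 - A) (E(A) = -2 + ((A + A)*(A + A))*(1 - A) = -2 + ((2*A)*(2*A))*(1 - A) = -2 + (4*A²)*(1 - A) = -2 + 4*A²*(1 - A))
E(10) + 32*(-66) = (-2 + 4*10²*(1 - 1*10)) + 32*(-66) = (-2 + 4*100*(1 - 10)) - 2112 = (-2 + 4*100*(-9)) - 2112 = (-2 - 3600) - 2112 = -3602 - 2112 = -5714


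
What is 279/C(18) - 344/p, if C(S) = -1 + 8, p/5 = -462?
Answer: 6601/165 ≈ 40.006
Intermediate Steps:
p = -2310 (p = 5*(-462) = -2310)
C(S) = 7
279/C(18) - 344/p = 279/7 - 344/(-2310) = 279*(1/7) - 344*(-1/2310) = 279/7 + 172/1155 = 6601/165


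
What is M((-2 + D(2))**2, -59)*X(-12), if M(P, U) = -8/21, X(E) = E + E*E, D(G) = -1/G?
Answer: -352/7 ≈ -50.286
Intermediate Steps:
X(E) = E + E**2
M(P, U) = -8/21 (M(P, U) = -8*1/21 = -8/21)
M((-2 + D(2))**2, -59)*X(-12) = -(-32)*(1 - 12)/7 = -(-32)*(-11)/7 = -8/21*132 = -352/7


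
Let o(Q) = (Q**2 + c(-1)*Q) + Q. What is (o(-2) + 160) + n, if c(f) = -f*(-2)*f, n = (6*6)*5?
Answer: 338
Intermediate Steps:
n = 180 (n = 36*5 = 180)
c(f) = 2*f**2 (c(f) = -(-2*f)*f = -(-2)*f**2 = 2*f**2)
o(Q) = Q**2 + 3*Q (o(Q) = (Q**2 + (2*(-1)**2)*Q) + Q = (Q**2 + (2*1)*Q) + Q = (Q**2 + 2*Q) + Q = Q**2 + 3*Q)
(o(-2) + 160) + n = (-2*(3 - 2) + 160) + 180 = (-2*1 + 160) + 180 = (-2 + 160) + 180 = 158 + 180 = 338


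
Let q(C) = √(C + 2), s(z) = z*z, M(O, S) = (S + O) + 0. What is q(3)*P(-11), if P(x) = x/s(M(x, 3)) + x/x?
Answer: 53*√5/64 ≈ 1.8517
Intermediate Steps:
M(O, S) = O + S (M(O, S) = (O + S) + 0 = O + S)
s(z) = z²
q(C) = √(2 + C)
P(x) = 1 + x/(3 + x)² (P(x) = x/((x + 3)²) + x/x = x/((3 + x)²) + 1 = x/(3 + x)² + 1 = 1 + x/(3 + x)²)
q(3)*P(-11) = √(2 + 3)*(1 - 11/(3 - 11)²) = √5*(1 - 11/(-8)²) = √5*(1 - 11*1/64) = √5*(1 - 11/64) = √5*(53/64) = 53*√5/64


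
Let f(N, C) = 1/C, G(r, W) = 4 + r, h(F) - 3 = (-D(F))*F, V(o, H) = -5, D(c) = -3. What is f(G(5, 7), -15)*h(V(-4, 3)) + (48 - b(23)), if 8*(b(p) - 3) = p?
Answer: 1717/40 ≈ 42.925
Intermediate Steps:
b(p) = 3 + p/8
h(F) = 3 + 3*F (h(F) = 3 + (-1*(-3))*F = 3 + 3*F)
f(N, C) = 1/C
f(G(5, 7), -15)*h(V(-4, 3)) + (48 - b(23)) = (3 + 3*(-5))/(-15) + (48 - (3 + (⅛)*23)) = -(3 - 15)/15 + (48 - (3 + 23/8)) = -1/15*(-12) + (48 - 1*47/8) = ⅘ + (48 - 47/8) = ⅘ + 337/8 = 1717/40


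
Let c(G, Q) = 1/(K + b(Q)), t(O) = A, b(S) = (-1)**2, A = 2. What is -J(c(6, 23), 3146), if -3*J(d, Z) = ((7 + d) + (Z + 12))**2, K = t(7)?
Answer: 90174016/27 ≈ 3.3398e+6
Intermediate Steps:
b(S) = 1
t(O) = 2
K = 2
c(G, Q) = 1/3 (c(G, Q) = 1/(2 + 1) = 1/3)
J(d, Z) = -(19 + Z + d)**2/3 (J(d, Z) = -((7 + d) + (Z + 12))**2/3 = -((7 + d) + (12 + Z))**2/3 = -(19 + Z + d)**2/3)
-J(c(6, 23), 3146) = -(-1)*(19 + 3146 + 1/3)**2/3 = -(-1)*(9496/3)**2/3 = -(-1)*90174016/(3*9) = -1*(-90174016/27) = 90174016/27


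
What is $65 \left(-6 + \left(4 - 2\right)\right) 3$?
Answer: $-780$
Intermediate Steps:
$65 \left(-6 + \left(4 - 2\right)\right) 3 = 65 \left(-6 + 2\right) 3 = 65 \left(\left(-4\right) 3\right) = 65 \left(-12\right) = -780$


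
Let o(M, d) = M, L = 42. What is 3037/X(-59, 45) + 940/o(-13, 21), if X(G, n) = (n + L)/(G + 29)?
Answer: -422070/377 ≈ -1119.5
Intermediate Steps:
X(G, n) = (42 + n)/(29 + G) (X(G, n) = (n + 42)/(G + 29) = (42 + n)/(29 + G))
3037/X(-59, 45) + 940/o(-13, 21) = 3037/(((42 + 45)/(29 - 59))) + 940/(-13) = 3037/((87/(-30))) + 940*(-1/13) = 3037/((-1/30*87)) - 940/13 = 3037/(-29/10) - 940/13 = 3037*(-10/29) - 940/13 = -30370/29 - 940/13 = -422070/377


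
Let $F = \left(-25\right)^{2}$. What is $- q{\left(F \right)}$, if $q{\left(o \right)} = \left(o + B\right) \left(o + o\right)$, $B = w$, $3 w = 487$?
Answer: $- \frac{2952500}{3} \approx -9.8417 \cdot 10^{5}$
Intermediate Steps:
$F = 625$
$w = \frac{487}{3}$ ($w = \frac{1}{3} \cdot 487 = \frac{487}{3} \approx 162.33$)
$B = \frac{487}{3} \approx 162.33$
$q{\left(o \right)} = 2 o \left(\frac{487}{3} + o\right)$ ($q{\left(o \right)} = \left(o + \frac{487}{3}\right) \left(o + o\right) = \left(\frac{487}{3} + o\right) 2 o = 2 o \left(\frac{487}{3} + o\right)$)
$- q{\left(F \right)} = - \frac{2 \cdot 625 \left(487 + 3 \cdot 625\right)}{3} = - \frac{2 \cdot 625 \left(487 + 1875\right)}{3} = - \frac{2 \cdot 625 \cdot 2362}{3} = \left(-1\right) \frac{2952500}{3} = - \frac{2952500}{3}$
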